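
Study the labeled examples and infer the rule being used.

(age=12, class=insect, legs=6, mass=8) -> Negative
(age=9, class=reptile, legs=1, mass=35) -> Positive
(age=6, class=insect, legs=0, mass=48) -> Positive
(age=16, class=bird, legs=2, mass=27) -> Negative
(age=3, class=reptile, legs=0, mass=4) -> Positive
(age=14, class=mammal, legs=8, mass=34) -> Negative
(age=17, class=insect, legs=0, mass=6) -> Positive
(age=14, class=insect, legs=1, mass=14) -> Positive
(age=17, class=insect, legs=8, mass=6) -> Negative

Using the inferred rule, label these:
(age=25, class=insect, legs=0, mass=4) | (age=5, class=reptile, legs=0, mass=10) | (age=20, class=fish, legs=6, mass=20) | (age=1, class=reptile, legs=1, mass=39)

One predicate separates the groups cleanly: legs ≤ 1.
(age=25, class=insect, legs=0, mass=4) — legs = 0, hence Positive.
(age=5, class=reptile, legs=0, mass=10) — legs = 0, hence Positive.
(age=20, class=fish, legs=6, mass=20) — legs = 6, hence Negative.
(age=1, class=reptile, legs=1, mass=39) — legs = 1, hence Positive.

Positive, Positive, Negative, Positive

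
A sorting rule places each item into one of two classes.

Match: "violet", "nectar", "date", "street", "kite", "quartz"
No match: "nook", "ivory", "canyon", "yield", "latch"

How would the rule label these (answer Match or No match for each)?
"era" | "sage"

The pattern is that an item is 'Match' exactly when: even length AND contains 't'.

No match, No match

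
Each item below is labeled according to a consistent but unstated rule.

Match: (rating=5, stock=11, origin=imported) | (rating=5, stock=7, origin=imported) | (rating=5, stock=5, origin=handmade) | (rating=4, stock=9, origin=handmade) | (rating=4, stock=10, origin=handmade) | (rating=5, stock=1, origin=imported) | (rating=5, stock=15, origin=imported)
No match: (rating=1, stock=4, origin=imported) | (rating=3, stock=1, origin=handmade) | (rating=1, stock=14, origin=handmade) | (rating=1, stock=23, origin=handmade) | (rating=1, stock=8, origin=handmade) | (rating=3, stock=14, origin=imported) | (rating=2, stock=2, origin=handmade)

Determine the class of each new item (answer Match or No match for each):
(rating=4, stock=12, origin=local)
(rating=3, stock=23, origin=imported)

Match, No match

The distinguishing property — rating ≥ 4 — holds for all the 'Match' cases and none of the 'No match' cases.
Match: (rating=4, stock=12, origin=local), since rating = 4.
No match: (rating=3, stock=23, origin=imported), since rating = 3.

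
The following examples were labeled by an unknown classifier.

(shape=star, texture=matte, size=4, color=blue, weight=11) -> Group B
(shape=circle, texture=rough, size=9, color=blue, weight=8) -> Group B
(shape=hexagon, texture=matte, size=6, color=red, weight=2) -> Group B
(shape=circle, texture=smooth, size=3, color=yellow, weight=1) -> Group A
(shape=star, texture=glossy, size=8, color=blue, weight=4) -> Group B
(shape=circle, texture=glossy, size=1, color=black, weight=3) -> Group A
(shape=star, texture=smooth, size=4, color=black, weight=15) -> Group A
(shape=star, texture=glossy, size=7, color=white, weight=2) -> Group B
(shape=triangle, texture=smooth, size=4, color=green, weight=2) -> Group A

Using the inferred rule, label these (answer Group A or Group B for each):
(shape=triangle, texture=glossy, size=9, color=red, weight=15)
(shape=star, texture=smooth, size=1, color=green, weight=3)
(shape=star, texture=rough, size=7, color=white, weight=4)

Group B, Group A, Group B

The distinguishing property — color is black OR texture is smooth — holds for all the 'Group A' cases and none of the 'Group B' cases.
Group B: (shape=triangle, texture=glossy, size=9, color=red, weight=15), since color is red, texture is glossy. Group A: (shape=star, texture=smooth, size=1, color=green, weight=3), since color is green, texture is smooth. Group B: (shape=star, texture=rough, size=7, color=white, weight=4), since color is white, texture is rough.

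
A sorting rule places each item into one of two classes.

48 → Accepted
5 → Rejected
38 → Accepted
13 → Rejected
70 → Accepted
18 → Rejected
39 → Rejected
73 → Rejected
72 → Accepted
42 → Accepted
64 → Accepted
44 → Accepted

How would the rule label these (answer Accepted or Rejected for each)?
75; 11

The common property of the 'Accepted' items is: even AND at least 38. No 'Rejected' item has it.
75: 75 is odd, 75 ≥ 38 — does not fit, so Rejected. 11: 11 is odd, 11 < 38 — does not fit, so Rejected.

Rejected, Rejected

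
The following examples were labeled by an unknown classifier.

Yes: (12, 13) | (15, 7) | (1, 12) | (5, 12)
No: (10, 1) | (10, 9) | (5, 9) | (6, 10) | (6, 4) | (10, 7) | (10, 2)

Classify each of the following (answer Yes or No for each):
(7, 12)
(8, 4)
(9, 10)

Yes, No, No

The rule appears to be: max ≥ 12.
(7, 12): max 12, matches → Yes.
(8, 4): max 8, fails the rule → No.
(9, 10): max 10, fails the rule → No.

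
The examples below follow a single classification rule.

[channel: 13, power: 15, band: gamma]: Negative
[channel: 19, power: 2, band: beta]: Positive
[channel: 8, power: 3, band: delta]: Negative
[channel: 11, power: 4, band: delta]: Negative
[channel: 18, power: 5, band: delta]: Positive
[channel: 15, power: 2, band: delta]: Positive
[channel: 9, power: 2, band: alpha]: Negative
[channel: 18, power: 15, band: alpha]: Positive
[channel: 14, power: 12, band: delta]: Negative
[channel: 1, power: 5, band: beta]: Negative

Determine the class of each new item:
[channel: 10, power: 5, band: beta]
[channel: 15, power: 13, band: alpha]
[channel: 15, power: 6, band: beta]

Negative, Positive, Positive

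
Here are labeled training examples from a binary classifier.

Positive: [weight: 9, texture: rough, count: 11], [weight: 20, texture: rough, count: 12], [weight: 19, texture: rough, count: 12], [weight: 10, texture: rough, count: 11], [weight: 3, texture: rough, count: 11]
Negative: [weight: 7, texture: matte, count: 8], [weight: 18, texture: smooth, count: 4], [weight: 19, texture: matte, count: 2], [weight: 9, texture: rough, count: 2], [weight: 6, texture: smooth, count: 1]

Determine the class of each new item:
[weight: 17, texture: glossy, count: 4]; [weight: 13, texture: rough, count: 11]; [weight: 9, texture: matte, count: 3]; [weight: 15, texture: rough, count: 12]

Negative, Positive, Negative, Positive

'Positive' ⟺ count ≥ 11.
[weight: 17, texture: glossy, count: 4] → count = 4 → Negative.
[weight: 13, texture: rough, count: 11] → count = 11 → Positive.
[weight: 9, texture: matte, count: 3] → count = 3 → Negative.
[weight: 15, texture: rough, count: 12] → count = 12 → Positive.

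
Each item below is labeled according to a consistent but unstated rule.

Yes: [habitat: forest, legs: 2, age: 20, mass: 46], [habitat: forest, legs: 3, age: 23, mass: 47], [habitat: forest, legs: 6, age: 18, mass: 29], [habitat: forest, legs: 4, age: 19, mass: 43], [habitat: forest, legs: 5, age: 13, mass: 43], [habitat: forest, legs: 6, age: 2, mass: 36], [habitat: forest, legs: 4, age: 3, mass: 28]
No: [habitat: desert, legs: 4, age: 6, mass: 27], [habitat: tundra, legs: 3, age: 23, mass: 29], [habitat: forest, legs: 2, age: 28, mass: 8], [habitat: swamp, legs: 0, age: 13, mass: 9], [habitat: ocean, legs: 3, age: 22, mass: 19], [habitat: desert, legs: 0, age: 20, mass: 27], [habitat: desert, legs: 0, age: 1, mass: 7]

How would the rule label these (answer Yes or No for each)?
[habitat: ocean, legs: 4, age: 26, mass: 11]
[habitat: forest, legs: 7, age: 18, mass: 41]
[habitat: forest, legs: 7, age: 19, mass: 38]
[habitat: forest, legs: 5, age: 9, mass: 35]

All 'Yes' examples share one property — habitat is forest AND age ≤ 23 — and every 'No' example lacks it.
[habitat: ocean, legs: 4, age: 26, mass: 11]: No (habitat is ocean, age = 26).
[habitat: forest, legs: 7, age: 18, mass: 41]: Yes (habitat is forest, age = 18).
[habitat: forest, legs: 7, age: 19, mass: 38]: Yes (habitat is forest, age = 19).
[habitat: forest, legs: 5, age: 9, mass: 35]: Yes (habitat is forest, age = 9).

No, Yes, Yes, Yes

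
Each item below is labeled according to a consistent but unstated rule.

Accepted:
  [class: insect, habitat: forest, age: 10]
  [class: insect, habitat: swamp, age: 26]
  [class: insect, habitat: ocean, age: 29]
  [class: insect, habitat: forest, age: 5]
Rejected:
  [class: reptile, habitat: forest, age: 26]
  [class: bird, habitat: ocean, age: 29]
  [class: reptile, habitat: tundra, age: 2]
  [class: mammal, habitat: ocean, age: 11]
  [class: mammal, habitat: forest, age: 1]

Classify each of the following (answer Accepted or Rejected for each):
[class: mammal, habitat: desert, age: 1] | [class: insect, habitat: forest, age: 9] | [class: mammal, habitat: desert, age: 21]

Rejected, Accepted, Rejected

The common property of the 'Accepted' items is: class is insect. No 'Rejected' item has it.
Rejected: [class: mammal, habitat: desert, age: 1], since class is mammal. Accepted: [class: insect, habitat: forest, age: 9], since class is insect. Rejected: [class: mammal, habitat: desert, age: 21], since class is mammal.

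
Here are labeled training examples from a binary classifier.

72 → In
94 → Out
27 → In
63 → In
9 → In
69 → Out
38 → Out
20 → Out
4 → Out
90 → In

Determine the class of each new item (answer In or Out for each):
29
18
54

Out, In, In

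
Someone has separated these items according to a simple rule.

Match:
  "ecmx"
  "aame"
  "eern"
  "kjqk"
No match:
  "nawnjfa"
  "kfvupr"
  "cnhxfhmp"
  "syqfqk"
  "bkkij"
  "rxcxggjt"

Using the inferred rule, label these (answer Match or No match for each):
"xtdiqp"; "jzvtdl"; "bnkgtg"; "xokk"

The pattern is that an item is 'Match' exactly when: length 4.

No match, No match, No match, Match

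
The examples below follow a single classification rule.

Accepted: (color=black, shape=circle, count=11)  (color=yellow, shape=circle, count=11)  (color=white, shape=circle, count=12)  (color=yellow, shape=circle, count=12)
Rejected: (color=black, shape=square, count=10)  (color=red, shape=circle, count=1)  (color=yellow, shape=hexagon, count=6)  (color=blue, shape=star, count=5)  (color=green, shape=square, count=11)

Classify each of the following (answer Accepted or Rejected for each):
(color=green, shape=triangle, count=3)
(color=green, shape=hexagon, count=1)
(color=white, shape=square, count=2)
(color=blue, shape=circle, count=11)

Rejected, Rejected, Rejected, Accepted

The pattern is that an item is 'Accepted' exactly when: shape is circle AND count ≥ 5.
(color=green, shape=triangle, count=3): shape is triangle, count = 3 — doesn't qualify, so Rejected. (color=green, shape=hexagon, count=1): shape is hexagon, count = 1 — doesn't qualify, so Rejected. (color=white, shape=square, count=2): shape is square, count = 2 — doesn't qualify, so Rejected. (color=blue, shape=circle, count=11): shape is circle, count = 11 — satisfies this, so Accepted.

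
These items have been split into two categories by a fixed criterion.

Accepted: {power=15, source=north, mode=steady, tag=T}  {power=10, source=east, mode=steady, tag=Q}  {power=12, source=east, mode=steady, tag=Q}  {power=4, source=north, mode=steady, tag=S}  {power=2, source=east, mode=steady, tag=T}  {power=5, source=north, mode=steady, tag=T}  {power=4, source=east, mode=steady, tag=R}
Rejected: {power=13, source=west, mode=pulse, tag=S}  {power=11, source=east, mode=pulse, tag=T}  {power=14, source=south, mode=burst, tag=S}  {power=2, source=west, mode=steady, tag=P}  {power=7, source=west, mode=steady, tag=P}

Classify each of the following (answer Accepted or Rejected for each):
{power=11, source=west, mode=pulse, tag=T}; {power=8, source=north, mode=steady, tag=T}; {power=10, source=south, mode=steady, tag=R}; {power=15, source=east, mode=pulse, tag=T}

The rule appears to be: mode is steady AND tag is not P.
{power=11, source=west, mode=pulse, tag=T}: Rejected (mode is pulse, tag is T).
{power=8, source=north, mode=steady, tag=T}: Accepted (mode is steady, tag is T).
{power=10, source=south, mode=steady, tag=R}: Accepted (mode is steady, tag is R).
{power=15, source=east, mode=pulse, tag=T}: Rejected (mode is pulse, tag is T).

Rejected, Accepted, Accepted, Rejected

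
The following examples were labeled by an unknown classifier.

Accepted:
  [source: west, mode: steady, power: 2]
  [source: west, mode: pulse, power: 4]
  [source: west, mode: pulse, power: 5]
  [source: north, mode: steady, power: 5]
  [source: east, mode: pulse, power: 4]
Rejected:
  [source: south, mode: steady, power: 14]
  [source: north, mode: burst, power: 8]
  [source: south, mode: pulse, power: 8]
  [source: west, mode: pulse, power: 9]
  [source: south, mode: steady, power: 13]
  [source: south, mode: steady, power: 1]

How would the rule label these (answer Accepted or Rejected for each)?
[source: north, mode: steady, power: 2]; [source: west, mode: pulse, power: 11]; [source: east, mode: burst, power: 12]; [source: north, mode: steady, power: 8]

Accepted, Rejected, Rejected, Rejected

Rule: power ≥ 2 AND power ≤ 5. This holds for each 'Accepted' example and fails for each 'Rejected' one.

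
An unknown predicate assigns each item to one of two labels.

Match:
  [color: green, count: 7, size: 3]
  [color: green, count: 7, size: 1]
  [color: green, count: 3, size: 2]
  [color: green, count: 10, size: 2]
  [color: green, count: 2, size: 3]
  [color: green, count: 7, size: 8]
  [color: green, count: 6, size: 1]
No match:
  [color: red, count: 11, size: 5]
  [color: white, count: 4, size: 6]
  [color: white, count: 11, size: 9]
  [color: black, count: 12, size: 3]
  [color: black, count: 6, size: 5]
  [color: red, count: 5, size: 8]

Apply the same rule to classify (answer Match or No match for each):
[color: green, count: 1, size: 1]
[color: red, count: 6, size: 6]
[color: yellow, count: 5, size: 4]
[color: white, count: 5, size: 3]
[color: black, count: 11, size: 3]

Match, No match, No match, No match, No match

Checking candidate rules against both groups, what survives is: color is green.
[color: green, count: 1, size: 1] — color is green, hence Match. [color: red, count: 6, size: 6] — color is red, hence No match. [color: yellow, count: 5, size: 4] — color is yellow, hence No match. [color: white, count: 5, size: 3] — color is white, hence No match. [color: black, count: 11, size: 3] — color is black, hence No match.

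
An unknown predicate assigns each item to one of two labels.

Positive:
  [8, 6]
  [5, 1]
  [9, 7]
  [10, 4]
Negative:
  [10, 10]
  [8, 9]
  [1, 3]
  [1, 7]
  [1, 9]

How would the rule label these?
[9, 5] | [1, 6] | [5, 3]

Positive, Negative, Positive

Every 'Positive' example satisfies: first > second. None of the 'Negative' examples do.
[9, 5]: 9 > 5, checks out → Positive. [1, 6]: 1 < 6, fails the rule → Negative. [5, 3]: 5 > 3, checks out → Positive.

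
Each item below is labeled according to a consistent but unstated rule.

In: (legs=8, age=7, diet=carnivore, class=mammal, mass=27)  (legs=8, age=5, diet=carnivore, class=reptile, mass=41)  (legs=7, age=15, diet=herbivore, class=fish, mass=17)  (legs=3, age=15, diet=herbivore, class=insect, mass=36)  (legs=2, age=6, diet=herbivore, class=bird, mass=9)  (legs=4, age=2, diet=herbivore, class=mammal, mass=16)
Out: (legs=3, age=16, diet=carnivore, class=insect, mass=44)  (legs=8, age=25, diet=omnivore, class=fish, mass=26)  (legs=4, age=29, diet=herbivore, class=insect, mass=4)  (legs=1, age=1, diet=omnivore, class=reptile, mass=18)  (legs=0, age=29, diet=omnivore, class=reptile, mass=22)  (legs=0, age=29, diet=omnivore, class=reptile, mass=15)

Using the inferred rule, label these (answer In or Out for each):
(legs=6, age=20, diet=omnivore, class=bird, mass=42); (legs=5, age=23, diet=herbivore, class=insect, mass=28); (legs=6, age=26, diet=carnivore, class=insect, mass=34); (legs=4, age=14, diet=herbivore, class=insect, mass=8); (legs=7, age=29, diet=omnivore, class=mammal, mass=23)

Out, Out, Out, In, Out

All 'In' examples share one property — age ≥ 2 AND age ≤ 15 — and every 'Out' example lacks it.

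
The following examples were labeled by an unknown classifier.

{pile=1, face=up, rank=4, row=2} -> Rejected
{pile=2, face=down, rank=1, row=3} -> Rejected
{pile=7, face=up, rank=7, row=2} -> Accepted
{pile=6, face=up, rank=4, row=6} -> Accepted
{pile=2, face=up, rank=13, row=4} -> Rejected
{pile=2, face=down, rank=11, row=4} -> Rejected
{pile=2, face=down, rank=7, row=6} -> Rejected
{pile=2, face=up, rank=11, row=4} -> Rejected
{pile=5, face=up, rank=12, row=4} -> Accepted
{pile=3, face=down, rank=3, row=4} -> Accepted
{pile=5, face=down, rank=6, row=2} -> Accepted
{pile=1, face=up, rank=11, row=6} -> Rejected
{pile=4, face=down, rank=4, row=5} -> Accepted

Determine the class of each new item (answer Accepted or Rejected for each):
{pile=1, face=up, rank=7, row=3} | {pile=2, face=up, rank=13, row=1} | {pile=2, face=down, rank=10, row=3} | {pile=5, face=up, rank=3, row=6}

Rejected, Rejected, Rejected, Accepted

The simplest hypothesis consistent with all the labels is: pile ≥ 3.
{pile=1, face=up, rank=7, row=3}: Rejected (pile = 1).
{pile=2, face=up, rank=13, row=1}: Rejected (pile = 2).
{pile=2, face=down, rank=10, row=3}: Rejected (pile = 2).
{pile=5, face=up, rank=3, row=6}: Accepted (pile = 5).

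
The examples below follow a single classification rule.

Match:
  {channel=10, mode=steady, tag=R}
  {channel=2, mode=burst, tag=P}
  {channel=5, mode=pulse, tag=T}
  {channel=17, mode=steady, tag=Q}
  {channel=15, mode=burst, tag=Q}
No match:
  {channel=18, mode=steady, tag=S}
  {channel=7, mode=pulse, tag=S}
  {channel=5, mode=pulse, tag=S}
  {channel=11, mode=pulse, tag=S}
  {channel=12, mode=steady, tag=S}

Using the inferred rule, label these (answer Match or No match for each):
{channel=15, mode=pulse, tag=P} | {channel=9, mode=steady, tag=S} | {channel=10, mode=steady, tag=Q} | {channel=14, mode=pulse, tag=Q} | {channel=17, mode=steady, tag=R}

The rule appears to be: tag is not S.
Match: {channel=15, mode=pulse, tag=P}, since tag is P. No match: {channel=9, mode=steady, tag=S}, since tag is S. Match: {channel=10, mode=steady, tag=Q}, since tag is Q. Match: {channel=14, mode=pulse, tag=Q}, since tag is Q. Match: {channel=17, mode=steady, tag=R}, since tag is R.

Match, No match, Match, Match, Match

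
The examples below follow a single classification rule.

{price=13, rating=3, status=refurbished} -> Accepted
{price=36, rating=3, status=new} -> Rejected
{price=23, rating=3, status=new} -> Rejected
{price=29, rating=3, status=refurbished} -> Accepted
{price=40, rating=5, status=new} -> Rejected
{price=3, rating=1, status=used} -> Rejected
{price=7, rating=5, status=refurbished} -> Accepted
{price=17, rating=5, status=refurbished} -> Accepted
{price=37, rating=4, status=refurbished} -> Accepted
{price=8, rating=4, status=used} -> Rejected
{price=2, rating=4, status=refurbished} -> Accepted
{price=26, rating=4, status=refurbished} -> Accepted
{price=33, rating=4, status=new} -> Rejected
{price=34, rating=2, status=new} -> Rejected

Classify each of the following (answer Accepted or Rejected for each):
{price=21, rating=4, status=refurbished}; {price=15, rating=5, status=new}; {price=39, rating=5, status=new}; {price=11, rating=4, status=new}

Accepted, Rejected, Rejected, Rejected

The pattern is that an item is 'Accepted' exactly when: status is refurbished.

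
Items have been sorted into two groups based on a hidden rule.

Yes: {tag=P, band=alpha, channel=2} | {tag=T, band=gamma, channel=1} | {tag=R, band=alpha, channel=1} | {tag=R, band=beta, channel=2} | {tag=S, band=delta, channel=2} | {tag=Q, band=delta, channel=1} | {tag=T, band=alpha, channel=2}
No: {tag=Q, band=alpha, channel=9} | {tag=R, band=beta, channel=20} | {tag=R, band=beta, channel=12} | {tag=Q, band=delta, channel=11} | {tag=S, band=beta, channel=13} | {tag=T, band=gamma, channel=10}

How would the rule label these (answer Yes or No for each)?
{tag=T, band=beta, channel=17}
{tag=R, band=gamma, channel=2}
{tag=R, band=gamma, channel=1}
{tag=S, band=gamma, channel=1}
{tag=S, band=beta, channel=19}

No, Yes, Yes, Yes, No

Every 'Yes' example satisfies: channel ≤ 2. None of the 'No' examples do.
{tag=T, band=beta, channel=17}: channel = 17, does not satisfy this → No.
{tag=R, band=gamma, channel=2}: channel = 2, meets the rule → Yes.
{tag=R, band=gamma, channel=1}: channel = 1, meets the rule → Yes.
{tag=S, band=gamma, channel=1}: channel = 1, meets the rule → Yes.
{tag=S, band=beta, channel=19}: channel = 19, does not satisfy this → No.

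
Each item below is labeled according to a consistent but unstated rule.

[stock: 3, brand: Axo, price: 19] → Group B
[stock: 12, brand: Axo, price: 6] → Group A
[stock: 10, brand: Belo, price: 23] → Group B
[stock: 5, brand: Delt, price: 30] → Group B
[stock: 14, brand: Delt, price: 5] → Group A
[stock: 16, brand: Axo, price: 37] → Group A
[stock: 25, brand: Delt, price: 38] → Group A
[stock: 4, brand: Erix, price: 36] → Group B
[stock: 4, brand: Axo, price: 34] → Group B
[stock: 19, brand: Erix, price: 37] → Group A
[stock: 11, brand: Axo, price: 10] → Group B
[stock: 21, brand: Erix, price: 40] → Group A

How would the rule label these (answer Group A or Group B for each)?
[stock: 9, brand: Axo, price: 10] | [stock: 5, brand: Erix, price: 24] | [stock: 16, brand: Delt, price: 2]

Group B, Group B, Group A

One predicate separates the groups cleanly: stock ≥ 12.
[stock: 9, brand: Axo, price: 10] — stock = 9, hence Group B. [stock: 5, brand: Erix, price: 24] — stock = 5, hence Group B. [stock: 16, brand: Delt, price: 2] — stock = 16, hence Group A.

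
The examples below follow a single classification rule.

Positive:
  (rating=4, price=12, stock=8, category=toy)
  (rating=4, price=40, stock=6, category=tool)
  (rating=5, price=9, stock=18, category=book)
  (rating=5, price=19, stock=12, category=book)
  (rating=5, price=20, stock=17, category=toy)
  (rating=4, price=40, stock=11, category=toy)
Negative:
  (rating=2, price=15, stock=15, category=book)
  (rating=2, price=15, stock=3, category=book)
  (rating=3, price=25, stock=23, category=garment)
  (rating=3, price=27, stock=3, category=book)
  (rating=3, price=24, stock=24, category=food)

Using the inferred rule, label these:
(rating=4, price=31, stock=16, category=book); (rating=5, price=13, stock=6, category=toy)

The distinguishing property — rating ≥ 4 — holds for all the 'Positive' cases and none of the 'Negative' cases.

Positive, Positive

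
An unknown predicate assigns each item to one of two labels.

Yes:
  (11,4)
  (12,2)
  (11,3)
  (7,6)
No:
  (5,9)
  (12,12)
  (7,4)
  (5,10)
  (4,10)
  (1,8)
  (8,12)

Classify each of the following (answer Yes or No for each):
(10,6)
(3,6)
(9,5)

Every 'Yes' example satisfies: first > second AND sum ≥ 13. None of the 'No' examples do.

Yes, No, Yes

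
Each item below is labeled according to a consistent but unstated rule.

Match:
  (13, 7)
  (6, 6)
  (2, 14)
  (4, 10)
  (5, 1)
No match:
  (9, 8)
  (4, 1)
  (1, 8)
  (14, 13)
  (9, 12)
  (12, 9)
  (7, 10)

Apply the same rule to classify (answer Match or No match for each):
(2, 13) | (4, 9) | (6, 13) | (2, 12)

The simplest hypothesis consistent with all the labels is: sum is even.
(2, 13): No match (2+13 = 15). (4, 9): No match (4+9 = 13). (6, 13): No match (6+13 = 19). (2, 12): Match (2+12 = 14).

No match, No match, No match, Match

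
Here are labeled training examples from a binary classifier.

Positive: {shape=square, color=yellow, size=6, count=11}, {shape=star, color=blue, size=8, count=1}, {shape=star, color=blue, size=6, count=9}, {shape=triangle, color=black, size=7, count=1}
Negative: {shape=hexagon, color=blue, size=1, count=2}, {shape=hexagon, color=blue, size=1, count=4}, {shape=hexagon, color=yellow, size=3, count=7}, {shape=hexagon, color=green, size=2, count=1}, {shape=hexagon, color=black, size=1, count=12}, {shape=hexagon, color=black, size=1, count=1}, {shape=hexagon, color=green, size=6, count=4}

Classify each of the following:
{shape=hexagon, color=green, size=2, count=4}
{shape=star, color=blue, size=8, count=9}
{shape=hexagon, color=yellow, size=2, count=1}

Negative, Positive, Negative

'Positive' ⟺ shape is not hexagon.
Negative: {shape=hexagon, color=green, size=2, count=4}, since shape is hexagon.
Positive: {shape=star, color=blue, size=8, count=9}, since shape is star.
Negative: {shape=hexagon, color=yellow, size=2, count=1}, since shape is hexagon.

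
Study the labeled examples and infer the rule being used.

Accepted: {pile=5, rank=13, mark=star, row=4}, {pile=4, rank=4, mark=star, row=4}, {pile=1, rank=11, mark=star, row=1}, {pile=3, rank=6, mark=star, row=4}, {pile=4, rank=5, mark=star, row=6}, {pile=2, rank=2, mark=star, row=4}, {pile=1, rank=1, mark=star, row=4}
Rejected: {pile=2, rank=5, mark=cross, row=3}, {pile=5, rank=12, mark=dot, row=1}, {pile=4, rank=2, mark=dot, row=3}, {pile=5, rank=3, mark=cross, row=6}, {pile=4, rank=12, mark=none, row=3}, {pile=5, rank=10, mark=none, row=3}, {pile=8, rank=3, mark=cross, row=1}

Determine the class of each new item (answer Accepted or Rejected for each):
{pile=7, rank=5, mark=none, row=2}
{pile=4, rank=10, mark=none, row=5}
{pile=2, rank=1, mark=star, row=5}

Checking candidate rules against both groups, what survives is: mark is star.

Rejected, Rejected, Accepted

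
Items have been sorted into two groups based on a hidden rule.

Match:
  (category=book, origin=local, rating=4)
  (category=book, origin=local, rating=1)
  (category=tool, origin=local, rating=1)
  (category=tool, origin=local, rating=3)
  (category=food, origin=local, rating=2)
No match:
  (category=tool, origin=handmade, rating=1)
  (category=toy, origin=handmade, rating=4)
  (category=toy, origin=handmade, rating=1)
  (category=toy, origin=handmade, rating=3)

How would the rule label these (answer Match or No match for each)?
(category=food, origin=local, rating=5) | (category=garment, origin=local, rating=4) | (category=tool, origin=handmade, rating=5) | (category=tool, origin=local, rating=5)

Match, Match, No match, Match

The rule appears to be: origin is local.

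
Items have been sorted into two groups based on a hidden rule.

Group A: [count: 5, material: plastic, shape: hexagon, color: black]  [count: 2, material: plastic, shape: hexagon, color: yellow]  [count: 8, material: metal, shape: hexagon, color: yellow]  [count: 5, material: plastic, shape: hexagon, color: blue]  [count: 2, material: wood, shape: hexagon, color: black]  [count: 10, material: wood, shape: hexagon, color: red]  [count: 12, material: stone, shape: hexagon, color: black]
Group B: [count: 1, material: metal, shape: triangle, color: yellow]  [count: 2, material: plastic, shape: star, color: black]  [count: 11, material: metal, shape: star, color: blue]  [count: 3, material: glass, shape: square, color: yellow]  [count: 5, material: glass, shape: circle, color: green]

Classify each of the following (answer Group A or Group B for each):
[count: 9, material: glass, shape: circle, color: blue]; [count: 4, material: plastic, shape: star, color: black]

Group B, Group B

Every 'Group A' example satisfies: shape is hexagon. None of the 'Group B' examples do.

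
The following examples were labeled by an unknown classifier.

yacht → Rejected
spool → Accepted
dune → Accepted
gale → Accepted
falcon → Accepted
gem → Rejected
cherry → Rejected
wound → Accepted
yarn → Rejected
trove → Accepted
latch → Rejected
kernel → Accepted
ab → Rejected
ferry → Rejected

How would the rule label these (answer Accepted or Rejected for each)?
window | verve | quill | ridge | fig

Accepted, Accepted, Accepted, Accepted, Rejected

A rule that fits every label: has ≥ 2 vowels — true of each 'Accepted' example, false of each 'Rejected' one.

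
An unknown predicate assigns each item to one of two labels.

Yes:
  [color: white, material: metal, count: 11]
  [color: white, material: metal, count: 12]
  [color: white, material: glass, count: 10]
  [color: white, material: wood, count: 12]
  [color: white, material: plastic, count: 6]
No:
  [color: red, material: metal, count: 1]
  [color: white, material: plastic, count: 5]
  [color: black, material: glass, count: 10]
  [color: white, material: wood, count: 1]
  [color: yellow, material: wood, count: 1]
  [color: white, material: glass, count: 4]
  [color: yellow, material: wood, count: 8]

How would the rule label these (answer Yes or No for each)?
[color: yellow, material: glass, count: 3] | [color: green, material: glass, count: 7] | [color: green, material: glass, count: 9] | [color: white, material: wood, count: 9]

No, No, No, Yes

The distinguishing property — color is white AND count ≥ 6 — holds for all the 'Yes' cases and none of the 'No' cases.
[color: yellow, material: glass, count: 3] → color is yellow, count = 3 → No. [color: green, material: glass, count: 7] → color is green, count = 7 → No. [color: green, material: glass, count: 9] → color is green, count = 9 → No. [color: white, material: wood, count: 9] → color is white, count = 9 → Yes.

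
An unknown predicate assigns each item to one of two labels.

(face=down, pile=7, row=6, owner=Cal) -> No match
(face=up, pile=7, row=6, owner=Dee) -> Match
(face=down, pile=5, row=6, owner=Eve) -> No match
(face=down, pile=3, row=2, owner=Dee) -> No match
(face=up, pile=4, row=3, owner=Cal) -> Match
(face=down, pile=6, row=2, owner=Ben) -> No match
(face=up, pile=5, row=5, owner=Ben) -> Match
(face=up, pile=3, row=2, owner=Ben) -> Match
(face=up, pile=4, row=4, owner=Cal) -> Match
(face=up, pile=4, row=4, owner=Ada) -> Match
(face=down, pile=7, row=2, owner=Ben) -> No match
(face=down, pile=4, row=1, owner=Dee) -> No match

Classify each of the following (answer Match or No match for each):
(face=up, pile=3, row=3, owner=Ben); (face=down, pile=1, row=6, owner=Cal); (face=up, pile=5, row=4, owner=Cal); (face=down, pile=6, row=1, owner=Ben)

The pattern is that an item is 'Match' exactly when: face is up.
(face=up, pile=3, row=3, owner=Ben) → face is up → Match.
(face=down, pile=1, row=6, owner=Cal) → face is down → No match.
(face=up, pile=5, row=4, owner=Cal) → face is up → Match.
(face=down, pile=6, row=1, owner=Ben) → face is down → No match.

Match, No match, Match, No match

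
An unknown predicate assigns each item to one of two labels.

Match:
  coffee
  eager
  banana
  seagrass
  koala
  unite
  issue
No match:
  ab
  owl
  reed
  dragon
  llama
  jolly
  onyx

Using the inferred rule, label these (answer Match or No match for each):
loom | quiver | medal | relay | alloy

No match, Match, No match, No match, No match

Rule: has ≥ 3 vowels. This holds for each 'Match' example and fails for each 'No match' one.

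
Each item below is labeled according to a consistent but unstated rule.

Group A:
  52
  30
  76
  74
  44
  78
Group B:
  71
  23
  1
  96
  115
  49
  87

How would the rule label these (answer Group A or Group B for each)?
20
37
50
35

Group A, Group B, Group A, Group B

The pattern is that an item is 'Group A' exactly when: even AND at most 78.
20: 20 is even, 20 ≤ 78, qualifies → Group A. 37: 37 is odd, 37 ≤ 78, fails this test → Group B. 50: 50 is even, 50 ≤ 78, qualifies → Group A. 35: 35 is odd, 35 ≤ 78, fails this test → Group B.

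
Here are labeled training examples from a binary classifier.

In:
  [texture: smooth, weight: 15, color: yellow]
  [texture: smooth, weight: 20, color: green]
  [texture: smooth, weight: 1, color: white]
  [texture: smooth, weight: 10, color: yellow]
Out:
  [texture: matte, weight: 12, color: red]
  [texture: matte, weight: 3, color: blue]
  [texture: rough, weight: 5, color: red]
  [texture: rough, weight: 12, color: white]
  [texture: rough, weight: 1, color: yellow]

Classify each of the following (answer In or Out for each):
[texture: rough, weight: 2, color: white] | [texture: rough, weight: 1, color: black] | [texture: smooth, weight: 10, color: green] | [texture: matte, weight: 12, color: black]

Out, Out, In, Out

The common property of the 'In' items is: texture is smooth. No 'Out' item has it.
[texture: rough, weight: 2, color: white]: texture is rough, does not pass → Out.
[texture: rough, weight: 1, color: black]: texture is rough, does not pass → Out.
[texture: smooth, weight: 10, color: green]: texture is smooth, matches → In.
[texture: matte, weight: 12, color: black]: texture is matte, does not pass → Out.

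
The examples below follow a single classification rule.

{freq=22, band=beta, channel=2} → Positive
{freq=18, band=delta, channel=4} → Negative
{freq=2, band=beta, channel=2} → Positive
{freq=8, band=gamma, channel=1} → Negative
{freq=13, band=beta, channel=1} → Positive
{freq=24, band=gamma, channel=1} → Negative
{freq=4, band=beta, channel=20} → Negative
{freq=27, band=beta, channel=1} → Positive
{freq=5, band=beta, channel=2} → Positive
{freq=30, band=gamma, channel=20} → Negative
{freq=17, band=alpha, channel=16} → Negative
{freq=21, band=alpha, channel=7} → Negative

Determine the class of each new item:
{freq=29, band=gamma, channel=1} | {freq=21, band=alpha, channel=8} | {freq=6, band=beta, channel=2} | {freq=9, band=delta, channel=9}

The pattern is that an item is 'Positive' exactly when: band is beta AND channel ≤ 2.
{freq=29, band=gamma, channel=1}: band is gamma, channel = 1, does not fit → Negative.
{freq=21, band=alpha, channel=8}: band is alpha, channel = 8, does not fit → Negative.
{freq=6, band=beta, channel=2}: band is beta, channel = 2, matches → Positive.
{freq=9, band=delta, channel=9}: band is delta, channel = 9, does not fit → Negative.

Negative, Negative, Positive, Negative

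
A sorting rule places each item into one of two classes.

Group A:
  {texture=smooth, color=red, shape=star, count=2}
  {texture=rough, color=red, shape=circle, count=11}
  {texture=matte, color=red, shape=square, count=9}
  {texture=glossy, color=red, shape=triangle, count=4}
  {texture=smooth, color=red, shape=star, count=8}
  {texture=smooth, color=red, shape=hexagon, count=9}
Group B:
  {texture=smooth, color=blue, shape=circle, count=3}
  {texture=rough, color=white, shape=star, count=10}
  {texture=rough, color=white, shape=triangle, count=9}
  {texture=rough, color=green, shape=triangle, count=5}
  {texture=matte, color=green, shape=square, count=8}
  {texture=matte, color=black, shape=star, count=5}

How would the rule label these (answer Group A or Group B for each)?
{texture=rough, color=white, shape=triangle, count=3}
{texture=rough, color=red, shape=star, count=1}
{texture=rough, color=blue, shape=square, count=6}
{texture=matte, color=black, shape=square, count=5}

Group B, Group A, Group B, Group B

The rule appears to be: color is red.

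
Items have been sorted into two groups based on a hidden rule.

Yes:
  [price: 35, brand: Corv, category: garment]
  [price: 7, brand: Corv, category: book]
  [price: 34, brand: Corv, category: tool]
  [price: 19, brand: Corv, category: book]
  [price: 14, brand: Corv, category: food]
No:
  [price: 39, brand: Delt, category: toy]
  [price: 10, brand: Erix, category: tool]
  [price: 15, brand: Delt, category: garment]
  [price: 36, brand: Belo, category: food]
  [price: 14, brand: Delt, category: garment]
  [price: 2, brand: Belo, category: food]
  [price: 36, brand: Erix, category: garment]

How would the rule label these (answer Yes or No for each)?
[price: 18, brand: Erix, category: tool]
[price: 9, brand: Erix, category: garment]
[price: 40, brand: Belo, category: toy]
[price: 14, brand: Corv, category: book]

No, No, No, Yes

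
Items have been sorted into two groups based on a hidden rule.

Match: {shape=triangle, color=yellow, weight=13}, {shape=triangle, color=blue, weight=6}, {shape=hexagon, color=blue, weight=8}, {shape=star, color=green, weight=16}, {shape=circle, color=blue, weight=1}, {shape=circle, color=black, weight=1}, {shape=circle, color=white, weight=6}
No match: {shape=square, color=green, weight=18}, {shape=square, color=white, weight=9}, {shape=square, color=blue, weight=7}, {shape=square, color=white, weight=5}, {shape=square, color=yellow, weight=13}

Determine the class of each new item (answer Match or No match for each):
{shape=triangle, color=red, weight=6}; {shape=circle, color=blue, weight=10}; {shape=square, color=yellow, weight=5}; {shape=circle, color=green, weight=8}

Match, Match, No match, Match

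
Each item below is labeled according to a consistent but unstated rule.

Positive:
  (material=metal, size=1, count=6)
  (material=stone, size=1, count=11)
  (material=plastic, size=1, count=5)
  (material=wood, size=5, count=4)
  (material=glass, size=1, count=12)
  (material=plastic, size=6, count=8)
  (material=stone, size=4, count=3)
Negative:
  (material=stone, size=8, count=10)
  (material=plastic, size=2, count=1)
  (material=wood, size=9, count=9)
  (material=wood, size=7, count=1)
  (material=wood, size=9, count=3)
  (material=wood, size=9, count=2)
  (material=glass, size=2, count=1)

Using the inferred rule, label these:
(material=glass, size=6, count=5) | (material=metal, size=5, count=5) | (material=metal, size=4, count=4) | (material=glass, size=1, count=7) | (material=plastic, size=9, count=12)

Every 'Positive' example satisfies: count ≥ 2 AND size ≤ 6. None of the 'Negative' examples do.
(material=glass, size=6, count=5) — count = 5, size = 6, hence Positive.
(material=metal, size=5, count=5) — count = 5, size = 5, hence Positive.
(material=metal, size=4, count=4) — count = 4, size = 4, hence Positive.
(material=glass, size=1, count=7) — count = 7, size = 1, hence Positive.
(material=plastic, size=9, count=12) — count = 12, size = 9, hence Negative.

Positive, Positive, Positive, Positive, Negative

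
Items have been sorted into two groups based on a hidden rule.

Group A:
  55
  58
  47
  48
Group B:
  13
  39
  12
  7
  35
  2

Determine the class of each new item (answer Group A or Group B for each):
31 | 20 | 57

Group B, Group B, Group A

A rule that fits every label: at least 47 — true of each 'Group A' example, false of each 'Group B' one.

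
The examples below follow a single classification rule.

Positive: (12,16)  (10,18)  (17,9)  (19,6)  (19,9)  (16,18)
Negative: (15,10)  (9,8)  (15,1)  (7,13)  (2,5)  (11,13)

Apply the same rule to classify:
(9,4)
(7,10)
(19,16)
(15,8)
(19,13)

The pattern is that an item is 'Positive' exactly when: max ≥ 16.
(9,4): Negative (max 9). (7,10): Negative (max 10). (19,16): Positive (max 19). (15,8): Negative (max 15). (19,13): Positive (max 19).

Negative, Negative, Positive, Negative, Positive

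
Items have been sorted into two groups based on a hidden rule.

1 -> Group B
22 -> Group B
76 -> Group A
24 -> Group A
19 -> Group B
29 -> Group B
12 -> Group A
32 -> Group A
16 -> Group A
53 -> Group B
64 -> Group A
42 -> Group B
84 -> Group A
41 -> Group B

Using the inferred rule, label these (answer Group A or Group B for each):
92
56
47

Group A, Group A, Group B

The common property of the 'Group A' items is: multiple of 4. No 'Group B' item has it.
Group A: 92, since 92 = 4·23.
Group A: 56, since 56 = 4·14.
Group B: 47, since 47 = 4·11 + 3.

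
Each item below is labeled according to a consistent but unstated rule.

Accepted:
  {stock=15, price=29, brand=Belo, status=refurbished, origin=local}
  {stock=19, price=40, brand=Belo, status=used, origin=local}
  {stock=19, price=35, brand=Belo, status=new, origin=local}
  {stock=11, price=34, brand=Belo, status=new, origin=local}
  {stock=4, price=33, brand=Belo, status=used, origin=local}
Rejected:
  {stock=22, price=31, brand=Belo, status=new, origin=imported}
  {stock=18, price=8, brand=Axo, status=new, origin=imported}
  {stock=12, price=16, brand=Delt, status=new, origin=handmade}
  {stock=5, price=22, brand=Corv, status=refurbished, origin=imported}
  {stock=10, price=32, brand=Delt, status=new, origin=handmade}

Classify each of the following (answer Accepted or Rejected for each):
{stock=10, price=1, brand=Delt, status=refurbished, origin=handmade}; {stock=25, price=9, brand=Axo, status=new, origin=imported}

Rejected, Rejected

The common property of the 'Accepted' items is: origin is local. No 'Rejected' item has it.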